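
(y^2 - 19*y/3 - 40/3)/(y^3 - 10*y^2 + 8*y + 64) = (y + 5/3)/(y^2 - 2*y - 8)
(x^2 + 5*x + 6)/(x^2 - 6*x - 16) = (x + 3)/(x - 8)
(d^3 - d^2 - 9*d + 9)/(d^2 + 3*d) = d - 4 + 3/d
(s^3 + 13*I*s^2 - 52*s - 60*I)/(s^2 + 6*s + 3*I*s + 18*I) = (s^3 + 13*I*s^2 - 52*s - 60*I)/(s^2 + 3*s*(2 + I) + 18*I)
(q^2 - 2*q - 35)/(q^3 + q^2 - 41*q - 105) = 1/(q + 3)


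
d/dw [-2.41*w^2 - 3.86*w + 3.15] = -4.82*w - 3.86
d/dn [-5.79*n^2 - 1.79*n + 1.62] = -11.58*n - 1.79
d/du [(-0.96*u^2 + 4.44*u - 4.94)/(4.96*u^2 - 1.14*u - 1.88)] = (-20.928*u^2 + 52.6144*u - 13.9788)/(24.6016*u^4 - 11.3088*u^3 - 17.35*u^2 + 4.2864*u + 3.5344)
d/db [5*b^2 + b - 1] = 10*b + 1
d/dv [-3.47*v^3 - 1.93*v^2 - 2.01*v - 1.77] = -10.41*v^2 - 3.86*v - 2.01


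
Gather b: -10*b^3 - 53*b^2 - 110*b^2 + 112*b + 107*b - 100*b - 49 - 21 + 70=-10*b^3 - 163*b^2 + 119*b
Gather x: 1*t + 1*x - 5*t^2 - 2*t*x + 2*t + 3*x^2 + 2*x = -5*t^2 + 3*t + 3*x^2 + x*(3 - 2*t)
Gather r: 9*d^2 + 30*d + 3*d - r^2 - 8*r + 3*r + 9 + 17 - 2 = 9*d^2 + 33*d - r^2 - 5*r + 24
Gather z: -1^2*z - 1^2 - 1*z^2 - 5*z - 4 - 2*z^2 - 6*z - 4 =-3*z^2 - 12*z - 9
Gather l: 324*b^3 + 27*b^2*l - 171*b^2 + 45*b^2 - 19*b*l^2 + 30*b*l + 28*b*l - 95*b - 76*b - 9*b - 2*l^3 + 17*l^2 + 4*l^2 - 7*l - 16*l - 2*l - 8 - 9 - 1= 324*b^3 - 126*b^2 - 180*b - 2*l^3 + l^2*(21 - 19*b) + l*(27*b^2 + 58*b - 25) - 18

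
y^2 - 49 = (y - 7)*(y + 7)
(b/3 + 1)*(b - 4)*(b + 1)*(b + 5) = b^4/3 + 5*b^3/3 - 13*b^2/3 - 77*b/3 - 20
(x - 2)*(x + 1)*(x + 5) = x^3 + 4*x^2 - 7*x - 10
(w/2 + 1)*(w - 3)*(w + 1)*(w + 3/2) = w^4/2 + 3*w^3/4 - 7*w^2/2 - 33*w/4 - 9/2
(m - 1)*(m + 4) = m^2 + 3*m - 4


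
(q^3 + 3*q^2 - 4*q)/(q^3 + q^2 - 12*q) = (q - 1)/(q - 3)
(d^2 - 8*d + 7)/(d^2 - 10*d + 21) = (d - 1)/(d - 3)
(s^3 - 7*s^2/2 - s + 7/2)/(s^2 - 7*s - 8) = (2*s^2 - 9*s + 7)/(2*(s - 8))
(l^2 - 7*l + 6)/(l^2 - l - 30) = (l - 1)/(l + 5)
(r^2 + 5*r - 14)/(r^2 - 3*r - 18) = (-r^2 - 5*r + 14)/(-r^2 + 3*r + 18)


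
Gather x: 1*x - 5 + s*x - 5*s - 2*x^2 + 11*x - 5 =-5*s - 2*x^2 + x*(s + 12) - 10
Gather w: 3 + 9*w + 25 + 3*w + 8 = 12*w + 36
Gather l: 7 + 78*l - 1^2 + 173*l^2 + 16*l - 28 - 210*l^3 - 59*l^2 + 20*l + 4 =-210*l^3 + 114*l^2 + 114*l - 18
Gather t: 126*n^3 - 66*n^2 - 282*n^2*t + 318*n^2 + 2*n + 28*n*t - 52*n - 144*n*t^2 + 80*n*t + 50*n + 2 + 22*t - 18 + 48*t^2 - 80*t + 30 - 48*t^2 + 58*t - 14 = 126*n^3 + 252*n^2 - 144*n*t^2 + t*(-282*n^2 + 108*n)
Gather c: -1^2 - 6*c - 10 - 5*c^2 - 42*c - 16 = -5*c^2 - 48*c - 27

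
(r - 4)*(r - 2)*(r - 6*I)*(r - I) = r^4 - 6*r^3 - 7*I*r^3 + 2*r^2 + 42*I*r^2 + 36*r - 56*I*r - 48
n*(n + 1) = n^2 + n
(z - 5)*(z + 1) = z^2 - 4*z - 5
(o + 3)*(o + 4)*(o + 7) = o^3 + 14*o^2 + 61*o + 84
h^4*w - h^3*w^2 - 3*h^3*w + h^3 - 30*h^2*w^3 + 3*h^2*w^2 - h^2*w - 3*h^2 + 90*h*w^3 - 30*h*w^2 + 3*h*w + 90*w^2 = (h - 3)*(h - 6*w)*(h + 5*w)*(h*w + 1)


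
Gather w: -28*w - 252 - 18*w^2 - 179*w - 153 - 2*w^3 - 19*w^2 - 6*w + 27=-2*w^3 - 37*w^2 - 213*w - 378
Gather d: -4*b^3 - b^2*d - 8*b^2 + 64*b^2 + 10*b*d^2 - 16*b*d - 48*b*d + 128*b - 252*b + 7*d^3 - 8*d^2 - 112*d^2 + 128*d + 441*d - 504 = -4*b^3 + 56*b^2 - 124*b + 7*d^3 + d^2*(10*b - 120) + d*(-b^2 - 64*b + 569) - 504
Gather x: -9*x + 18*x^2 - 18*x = 18*x^2 - 27*x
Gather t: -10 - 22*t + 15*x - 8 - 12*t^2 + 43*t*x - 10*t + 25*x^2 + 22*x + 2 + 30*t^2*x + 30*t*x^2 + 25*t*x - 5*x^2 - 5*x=t^2*(30*x - 12) + t*(30*x^2 + 68*x - 32) + 20*x^2 + 32*x - 16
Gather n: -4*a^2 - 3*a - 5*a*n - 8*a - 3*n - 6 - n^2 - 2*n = -4*a^2 - 11*a - n^2 + n*(-5*a - 5) - 6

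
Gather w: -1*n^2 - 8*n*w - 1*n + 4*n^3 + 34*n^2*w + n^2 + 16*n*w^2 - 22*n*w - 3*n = 4*n^3 + 16*n*w^2 - 4*n + w*(34*n^2 - 30*n)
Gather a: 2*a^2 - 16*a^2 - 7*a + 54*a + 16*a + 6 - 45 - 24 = -14*a^2 + 63*a - 63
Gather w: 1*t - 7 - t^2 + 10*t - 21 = -t^2 + 11*t - 28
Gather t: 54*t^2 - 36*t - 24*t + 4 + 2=54*t^2 - 60*t + 6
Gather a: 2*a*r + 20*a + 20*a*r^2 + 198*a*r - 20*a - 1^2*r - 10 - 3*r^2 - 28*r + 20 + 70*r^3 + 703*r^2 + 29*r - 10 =a*(20*r^2 + 200*r) + 70*r^3 + 700*r^2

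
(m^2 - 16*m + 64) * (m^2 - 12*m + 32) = m^4 - 28*m^3 + 288*m^2 - 1280*m + 2048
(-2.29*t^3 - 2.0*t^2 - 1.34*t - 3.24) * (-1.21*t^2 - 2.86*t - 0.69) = 2.7709*t^5 + 8.9694*t^4 + 8.9215*t^3 + 9.1328*t^2 + 10.191*t + 2.2356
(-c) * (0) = 0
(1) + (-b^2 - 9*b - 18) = -b^2 - 9*b - 17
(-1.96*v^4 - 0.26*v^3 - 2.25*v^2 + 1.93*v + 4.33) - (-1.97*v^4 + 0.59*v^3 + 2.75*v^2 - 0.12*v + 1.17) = 0.01*v^4 - 0.85*v^3 - 5.0*v^2 + 2.05*v + 3.16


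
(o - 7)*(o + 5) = o^2 - 2*o - 35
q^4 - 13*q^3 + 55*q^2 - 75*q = q*(q - 5)^2*(q - 3)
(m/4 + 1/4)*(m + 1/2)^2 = m^3/4 + m^2/2 + 5*m/16 + 1/16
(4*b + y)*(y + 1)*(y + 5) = 4*b*y^2 + 24*b*y + 20*b + y^3 + 6*y^2 + 5*y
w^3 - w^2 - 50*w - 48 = (w - 8)*(w + 1)*(w + 6)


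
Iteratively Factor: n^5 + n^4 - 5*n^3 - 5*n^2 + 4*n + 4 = (n + 1)*(n^4 - 5*n^2 + 4) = (n - 2)*(n + 1)*(n^3 + 2*n^2 - n - 2) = (n - 2)*(n - 1)*(n + 1)*(n^2 + 3*n + 2) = (n - 2)*(n - 1)*(n + 1)*(n + 2)*(n + 1)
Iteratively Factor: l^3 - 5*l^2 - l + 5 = (l - 1)*(l^2 - 4*l - 5) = (l - 1)*(l + 1)*(l - 5)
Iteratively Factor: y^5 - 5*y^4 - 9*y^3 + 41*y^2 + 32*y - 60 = (y + 2)*(y^4 - 7*y^3 + 5*y^2 + 31*y - 30) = (y - 3)*(y + 2)*(y^3 - 4*y^2 - 7*y + 10) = (y - 5)*(y - 3)*(y + 2)*(y^2 + y - 2) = (y - 5)*(y - 3)*(y - 1)*(y + 2)*(y + 2)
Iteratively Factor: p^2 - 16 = (p - 4)*(p + 4)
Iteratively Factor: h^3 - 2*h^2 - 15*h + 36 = (h + 4)*(h^2 - 6*h + 9) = (h - 3)*(h + 4)*(h - 3)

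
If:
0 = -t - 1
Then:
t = -1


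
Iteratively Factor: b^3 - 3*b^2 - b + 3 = (b - 1)*(b^2 - 2*b - 3) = (b - 3)*(b - 1)*(b + 1)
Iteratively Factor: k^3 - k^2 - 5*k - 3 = (k - 3)*(k^2 + 2*k + 1) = (k - 3)*(k + 1)*(k + 1)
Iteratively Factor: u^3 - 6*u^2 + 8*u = (u - 4)*(u^2 - 2*u) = u*(u - 4)*(u - 2)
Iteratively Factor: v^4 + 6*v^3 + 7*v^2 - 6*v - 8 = (v - 1)*(v^3 + 7*v^2 + 14*v + 8) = (v - 1)*(v + 4)*(v^2 + 3*v + 2) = (v - 1)*(v + 2)*(v + 4)*(v + 1)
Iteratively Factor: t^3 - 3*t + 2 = (t + 2)*(t^2 - 2*t + 1) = (t - 1)*(t + 2)*(t - 1)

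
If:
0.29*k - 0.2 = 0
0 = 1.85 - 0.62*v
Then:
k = 0.69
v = 2.98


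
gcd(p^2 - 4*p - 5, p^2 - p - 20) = p - 5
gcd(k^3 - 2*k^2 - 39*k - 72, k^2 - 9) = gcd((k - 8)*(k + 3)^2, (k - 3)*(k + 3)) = k + 3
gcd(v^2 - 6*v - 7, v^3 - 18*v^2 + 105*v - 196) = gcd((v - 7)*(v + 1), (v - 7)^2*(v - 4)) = v - 7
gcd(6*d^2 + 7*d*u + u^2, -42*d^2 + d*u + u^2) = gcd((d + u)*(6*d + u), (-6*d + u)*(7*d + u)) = 1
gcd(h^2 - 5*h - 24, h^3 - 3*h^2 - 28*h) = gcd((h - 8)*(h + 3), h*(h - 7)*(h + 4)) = 1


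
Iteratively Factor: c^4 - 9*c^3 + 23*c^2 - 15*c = (c - 5)*(c^3 - 4*c^2 + 3*c) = (c - 5)*(c - 3)*(c^2 - c) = (c - 5)*(c - 3)*(c - 1)*(c)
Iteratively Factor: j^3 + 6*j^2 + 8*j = (j + 2)*(j^2 + 4*j) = j*(j + 2)*(j + 4)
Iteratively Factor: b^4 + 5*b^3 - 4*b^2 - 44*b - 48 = (b + 4)*(b^3 + b^2 - 8*b - 12) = (b + 2)*(b + 4)*(b^2 - b - 6) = (b + 2)^2*(b + 4)*(b - 3)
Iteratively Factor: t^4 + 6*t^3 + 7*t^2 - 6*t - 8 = (t + 4)*(t^3 + 2*t^2 - t - 2) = (t - 1)*(t + 4)*(t^2 + 3*t + 2) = (t - 1)*(t + 1)*(t + 4)*(t + 2)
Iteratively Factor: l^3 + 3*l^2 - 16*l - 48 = (l + 3)*(l^2 - 16) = (l - 4)*(l + 3)*(l + 4)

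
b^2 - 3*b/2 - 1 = (b - 2)*(b + 1/2)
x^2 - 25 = (x - 5)*(x + 5)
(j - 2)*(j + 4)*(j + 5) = j^3 + 7*j^2 + 2*j - 40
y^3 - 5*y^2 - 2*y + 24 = (y - 4)*(y - 3)*(y + 2)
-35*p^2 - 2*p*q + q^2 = (-7*p + q)*(5*p + q)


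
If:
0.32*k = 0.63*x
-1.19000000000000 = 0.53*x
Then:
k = -4.42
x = -2.25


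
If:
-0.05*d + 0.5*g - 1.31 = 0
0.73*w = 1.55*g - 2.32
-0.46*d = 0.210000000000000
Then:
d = -0.46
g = 2.57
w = 2.29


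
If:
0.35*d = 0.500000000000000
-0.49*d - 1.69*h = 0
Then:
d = 1.43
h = -0.41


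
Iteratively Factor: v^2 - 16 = (v + 4)*(v - 4)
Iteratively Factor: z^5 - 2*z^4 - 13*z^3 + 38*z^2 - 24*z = (z - 1)*(z^4 - z^3 - 14*z^2 + 24*z) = (z - 1)*(z + 4)*(z^3 - 5*z^2 + 6*z) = z*(z - 1)*(z + 4)*(z^2 - 5*z + 6) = z*(z - 3)*(z - 1)*(z + 4)*(z - 2)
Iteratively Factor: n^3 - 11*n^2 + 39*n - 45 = (n - 3)*(n^2 - 8*n + 15) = (n - 3)^2*(n - 5)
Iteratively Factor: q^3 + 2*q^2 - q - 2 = (q + 2)*(q^2 - 1) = (q - 1)*(q + 2)*(q + 1)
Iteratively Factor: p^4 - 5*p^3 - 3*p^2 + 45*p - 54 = (p + 3)*(p^3 - 8*p^2 + 21*p - 18) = (p - 2)*(p + 3)*(p^2 - 6*p + 9) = (p - 3)*(p - 2)*(p + 3)*(p - 3)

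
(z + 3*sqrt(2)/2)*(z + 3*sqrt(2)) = z^2 + 9*sqrt(2)*z/2 + 9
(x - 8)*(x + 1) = x^2 - 7*x - 8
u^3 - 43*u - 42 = (u - 7)*(u + 1)*(u + 6)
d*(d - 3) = d^2 - 3*d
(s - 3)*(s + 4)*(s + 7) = s^3 + 8*s^2 - 5*s - 84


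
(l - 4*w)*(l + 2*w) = l^2 - 2*l*w - 8*w^2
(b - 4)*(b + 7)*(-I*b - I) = -I*b^3 - 4*I*b^2 + 25*I*b + 28*I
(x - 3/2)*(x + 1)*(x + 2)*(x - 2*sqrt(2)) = x^4 - 2*sqrt(2)*x^3 + 3*x^3/2 - 3*sqrt(2)*x^2 - 5*x^2/2 - 3*x + 5*sqrt(2)*x + 6*sqrt(2)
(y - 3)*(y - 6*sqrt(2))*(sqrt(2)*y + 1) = sqrt(2)*y^3 - 11*y^2 - 3*sqrt(2)*y^2 - 6*sqrt(2)*y + 33*y + 18*sqrt(2)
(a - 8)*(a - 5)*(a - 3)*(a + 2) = a^4 - 14*a^3 + 47*a^2 + 38*a - 240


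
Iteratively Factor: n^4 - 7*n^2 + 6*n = (n + 3)*(n^3 - 3*n^2 + 2*n) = (n - 2)*(n + 3)*(n^2 - n) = (n - 2)*(n - 1)*(n + 3)*(n)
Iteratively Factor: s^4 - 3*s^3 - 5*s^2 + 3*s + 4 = (s - 1)*(s^3 - 2*s^2 - 7*s - 4) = (s - 1)*(s + 1)*(s^2 - 3*s - 4) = (s - 1)*(s + 1)^2*(s - 4)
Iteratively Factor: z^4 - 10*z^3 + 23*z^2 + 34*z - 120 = (z + 2)*(z^3 - 12*z^2 + 47*z - 60) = (z - 3)*(z + 2)*(z^2 - 9*z + 20) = (z - 5)*(z - 3)*(z + 2)*(z - 4)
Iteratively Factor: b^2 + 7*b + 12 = (b + 3)*(b + 4)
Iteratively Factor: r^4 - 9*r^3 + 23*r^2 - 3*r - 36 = (r - 3)*(r^3 - 6*r^2 + 5*r + 12) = (r - 3)^2*(r^2 - 3*r - 4) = (r - 3)^2*(r + 1)*(r - 4)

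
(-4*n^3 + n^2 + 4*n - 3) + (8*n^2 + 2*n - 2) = -4*n^3 + 9*n^2 + 6*n - 5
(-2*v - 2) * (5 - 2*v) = 4*v^2 - 6*v - 10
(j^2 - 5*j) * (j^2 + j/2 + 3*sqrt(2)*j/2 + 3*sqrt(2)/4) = j^4 - 9*j^3/2 + 3*sqrt(2)*j^3/2 - 27*sqrt(2)*j^2/4 - 5*j^2/2 - 15*sqrt(2)*j/4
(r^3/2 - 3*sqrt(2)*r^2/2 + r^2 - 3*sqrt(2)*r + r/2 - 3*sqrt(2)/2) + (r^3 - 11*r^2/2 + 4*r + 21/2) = 3*r^3/2 - 9*r^2/2 - 3*sqrt(2)*r^2/2 - 3*sqrt(2)*r + 9*r/2 - 3*sqrt(2)/2 + 21/2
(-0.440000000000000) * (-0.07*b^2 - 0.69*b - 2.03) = 0.0308*b^2 + 0.3036*b + 0.8932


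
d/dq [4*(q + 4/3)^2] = 8*q + 32/3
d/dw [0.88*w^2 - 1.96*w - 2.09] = 1.76*w - 1.96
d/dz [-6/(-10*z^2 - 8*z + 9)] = 24*(-5*z - 2)/(10*z^2 + 8*z - 9)^2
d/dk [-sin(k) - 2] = -cos(k)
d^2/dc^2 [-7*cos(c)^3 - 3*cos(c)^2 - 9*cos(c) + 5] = 57*cos(c)/4 + 6*cos(2*c) + 63*cos(3*c)/4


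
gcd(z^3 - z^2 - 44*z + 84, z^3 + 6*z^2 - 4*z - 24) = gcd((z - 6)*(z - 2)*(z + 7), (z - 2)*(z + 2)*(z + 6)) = z - 2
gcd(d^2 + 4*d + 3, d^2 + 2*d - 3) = d + 3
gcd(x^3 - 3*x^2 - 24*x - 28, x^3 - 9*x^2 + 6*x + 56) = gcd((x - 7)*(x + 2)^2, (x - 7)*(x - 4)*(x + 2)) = x^2 - 5*x - 14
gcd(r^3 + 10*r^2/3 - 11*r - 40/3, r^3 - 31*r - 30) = r^2 + 6*r + 5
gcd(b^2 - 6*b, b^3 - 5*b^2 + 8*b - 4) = 1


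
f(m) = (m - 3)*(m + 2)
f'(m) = 2*m - 1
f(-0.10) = -5.89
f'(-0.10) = -1.20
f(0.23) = -6.18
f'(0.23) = -0.54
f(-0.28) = -5.64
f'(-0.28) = -1.56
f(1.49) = -5.27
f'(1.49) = 1.98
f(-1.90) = -0.49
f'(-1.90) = -4.80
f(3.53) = 2.93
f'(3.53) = 6.06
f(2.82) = -0.87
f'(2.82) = 4.64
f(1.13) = -5.85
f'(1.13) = 1.26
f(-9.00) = 84.00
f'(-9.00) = -19.00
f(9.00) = 66.00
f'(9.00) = 17.00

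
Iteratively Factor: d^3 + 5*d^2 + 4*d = (d)*(d^2 + 5*d + 4) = d*(d + 4)*(d + 1)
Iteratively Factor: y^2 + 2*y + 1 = (y + 1)*(y + 1)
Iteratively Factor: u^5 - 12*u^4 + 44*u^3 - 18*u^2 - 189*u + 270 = (u - 5)*(u^4 - 7*u^3 + 9*u^2 + 27*u - 54) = (u - 5)*(u - 3)*(u^3 - 4*u^2 - 3*u + 18) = (u - 5)*(u - 3)*(u + 2)*(u^2 - 6*u + 9) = (u - 5)*(u - 3)^2*(u + 2)*(u - 3)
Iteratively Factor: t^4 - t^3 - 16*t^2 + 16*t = (t)*(t^3 - t^2 - 16*t + 16) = t*(t + 4)*(t^2 - 5*t + 4) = t*(t - 1)*(t + 4)*(t - 4)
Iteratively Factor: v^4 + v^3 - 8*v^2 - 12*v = (v + 2)*(v^3 - v^2 - 6*v) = v*(v + 2)*(v^2 - v - 6) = v*(v + 2)^2*(v - 3)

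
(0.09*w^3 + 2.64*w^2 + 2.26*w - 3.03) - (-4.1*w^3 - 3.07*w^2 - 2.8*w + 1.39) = 4.19*w^3 + 5.71*w^2 + 5.06*w - 4.42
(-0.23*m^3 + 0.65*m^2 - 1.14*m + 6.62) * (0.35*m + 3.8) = -0.0805*m^4 - 0.6465*m^3 + 2.071*m^2 - 2.015*m + 25.156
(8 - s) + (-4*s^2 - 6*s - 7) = -4*s^2 - 7*s + 1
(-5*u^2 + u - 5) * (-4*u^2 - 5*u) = 20*u^4 + 21*u^3 + 15*u^2 + 25*u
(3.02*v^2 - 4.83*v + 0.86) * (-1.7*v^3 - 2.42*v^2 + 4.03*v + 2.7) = -5.134*v^5 + 0.902600000000001*v^4 + 22.3972*v^3 - 13.3921*v^2 - 9.5752*v + 2.322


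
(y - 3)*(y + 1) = y^2 - 2*y - 3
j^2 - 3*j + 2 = (j - 2)*(j - 1)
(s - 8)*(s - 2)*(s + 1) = s^3 - 9*s^2 + 6*s + 16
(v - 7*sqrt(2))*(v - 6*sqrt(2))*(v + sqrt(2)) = v^3 - 12*sqrt(2)*v^2 + 58*v + 84*sqrt(2)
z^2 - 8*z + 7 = (z - 7)*(z - 1)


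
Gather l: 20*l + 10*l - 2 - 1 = 30*l - 3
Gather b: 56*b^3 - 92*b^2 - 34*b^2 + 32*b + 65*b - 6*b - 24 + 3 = 56*b^3 - 126*b^2 + 91*b - 21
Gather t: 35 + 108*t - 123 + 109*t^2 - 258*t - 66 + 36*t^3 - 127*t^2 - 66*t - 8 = 36*t^3 - 18*t^2 - 216*t - 162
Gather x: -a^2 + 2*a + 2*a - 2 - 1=-a^2 + 4*a - 3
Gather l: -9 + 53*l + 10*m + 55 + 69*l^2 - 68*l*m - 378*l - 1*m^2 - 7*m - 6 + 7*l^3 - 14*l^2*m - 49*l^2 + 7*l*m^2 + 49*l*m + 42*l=7*l^3 + l^2*(20 - 14*m) + l*(7*m^2 - 19*m - 283) - m^2 + 3*m + 40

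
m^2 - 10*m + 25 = (m - 5)^2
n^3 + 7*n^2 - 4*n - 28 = (n - 2)*(n + 2)*(n + 7)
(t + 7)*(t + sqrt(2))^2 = t^3 + 2*sqrt(2)*t^2 + 7*t^2 + 2*t + 14*sqrt(2)*t + 14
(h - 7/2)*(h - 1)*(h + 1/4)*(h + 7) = h^4 + 11*h^3/4 - 219*h^2/8 + 35*h/2 + 49/8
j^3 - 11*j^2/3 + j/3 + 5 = (j - 3)*(j - 5/3)*(j + 1)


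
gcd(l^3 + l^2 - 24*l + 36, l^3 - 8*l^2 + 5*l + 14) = l - 2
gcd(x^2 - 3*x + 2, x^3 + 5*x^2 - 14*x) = x - 2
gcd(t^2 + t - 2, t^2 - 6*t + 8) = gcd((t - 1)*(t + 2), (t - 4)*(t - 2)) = 1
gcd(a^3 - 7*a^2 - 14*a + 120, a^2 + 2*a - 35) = a - 5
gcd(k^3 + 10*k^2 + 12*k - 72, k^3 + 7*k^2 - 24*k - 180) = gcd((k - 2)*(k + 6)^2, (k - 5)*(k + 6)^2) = k^2 + 12*k + 36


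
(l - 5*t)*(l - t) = l^2 - 6*l*t + 5*t^2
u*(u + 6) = u^2 + 6*u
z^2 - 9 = (z - 3)*(z + 3)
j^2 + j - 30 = (j - 5)*(j + 6)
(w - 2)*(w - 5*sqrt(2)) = w^2 - 5*sqrt(2)*w - 2*w + 10*sqrt(2)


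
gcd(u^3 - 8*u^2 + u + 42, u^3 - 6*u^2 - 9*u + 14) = u^2 - 5*u - 14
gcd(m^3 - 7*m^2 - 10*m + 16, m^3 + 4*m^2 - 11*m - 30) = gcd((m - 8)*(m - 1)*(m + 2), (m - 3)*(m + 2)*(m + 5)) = m + 2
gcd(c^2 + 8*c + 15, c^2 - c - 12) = c + 3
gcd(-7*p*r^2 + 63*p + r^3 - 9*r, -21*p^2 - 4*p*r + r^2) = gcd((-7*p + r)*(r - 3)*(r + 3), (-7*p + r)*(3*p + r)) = 7*p - r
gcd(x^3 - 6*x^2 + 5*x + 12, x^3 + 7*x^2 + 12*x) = 1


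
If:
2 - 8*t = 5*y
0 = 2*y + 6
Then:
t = 17/8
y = -3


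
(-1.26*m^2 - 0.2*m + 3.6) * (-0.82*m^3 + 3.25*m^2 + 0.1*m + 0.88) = 1.0332*m^5 - 3.931*m^4 - 3.728*m^3 + 10.5712*m^2 + 0.184*m + 3.168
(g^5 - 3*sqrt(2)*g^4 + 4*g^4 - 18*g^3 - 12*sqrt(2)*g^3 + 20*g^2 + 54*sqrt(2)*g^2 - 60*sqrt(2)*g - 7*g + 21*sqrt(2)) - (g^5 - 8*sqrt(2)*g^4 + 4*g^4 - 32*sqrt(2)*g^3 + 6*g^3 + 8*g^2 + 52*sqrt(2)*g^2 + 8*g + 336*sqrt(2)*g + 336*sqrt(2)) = 5*sqrt(2)*g^4 - 24*g^3 + 20*sqrt(2)*g^3 + 2*sqrt(2)*g^2 + 12*g^2 - 396*sqrt(2)*g - 15*g - 315*sqrt(2)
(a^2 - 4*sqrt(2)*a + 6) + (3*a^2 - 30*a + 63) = 4*a^2 - 30*a - 4*sqrt(2)*a + 69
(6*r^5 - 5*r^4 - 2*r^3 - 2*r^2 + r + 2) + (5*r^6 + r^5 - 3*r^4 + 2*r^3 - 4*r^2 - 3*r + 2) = 5*r^6 + 7*r^5 - 8*r^4 - 6*r^2 - 2*r + 4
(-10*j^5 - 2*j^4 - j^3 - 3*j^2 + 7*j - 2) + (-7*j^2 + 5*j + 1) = -10*j^5 - 2*j^4 - j^3 - 10*j^2 + 12*j - 1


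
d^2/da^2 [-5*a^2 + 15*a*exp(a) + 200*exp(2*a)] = 15*a*exp(a) + 800*exp(2*a) + 30*exp(a) - 10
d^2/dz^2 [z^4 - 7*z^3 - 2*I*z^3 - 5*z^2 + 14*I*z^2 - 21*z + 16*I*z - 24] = 12*z^2 + z*(-42 - 12*I) - 10 + 28*I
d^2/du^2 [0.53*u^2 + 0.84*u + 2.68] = 1.06000000000000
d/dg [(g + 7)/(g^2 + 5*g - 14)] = -1/(g^2 - 4*g + 4)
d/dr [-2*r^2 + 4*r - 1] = 4 - 4*r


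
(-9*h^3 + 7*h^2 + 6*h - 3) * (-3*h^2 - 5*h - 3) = 27*h^5 + 24*h^4 - 26*h^3 - 42*h^2 - 3*h + 9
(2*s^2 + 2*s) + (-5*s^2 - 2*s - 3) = -3*s^2 - 3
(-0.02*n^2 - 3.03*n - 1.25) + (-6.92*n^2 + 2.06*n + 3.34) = -6.94*n^2 - 0.97*n + 2.09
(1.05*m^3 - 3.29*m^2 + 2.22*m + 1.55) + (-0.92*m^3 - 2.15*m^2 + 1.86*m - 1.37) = 0.13*m^3 - 5.44*m^2 + 4.08*m + 0.18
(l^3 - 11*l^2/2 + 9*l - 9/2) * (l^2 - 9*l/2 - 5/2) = l^5 - 10*l^4 + 125*l^3/4 - 125*l^2/4 - 9*l/4 + 45/4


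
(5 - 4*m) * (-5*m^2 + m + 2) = 20*m^3 - 29*m^2 - 3*m + 10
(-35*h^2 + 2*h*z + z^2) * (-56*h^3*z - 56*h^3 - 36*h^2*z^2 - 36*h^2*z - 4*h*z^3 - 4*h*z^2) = 1960*h^5*z + 1960*h^5 + 1148*h^4*z^2 + 1148*h^4*z + 12*h^3*z^3 + 12*h^3*z^2 - 44*h^2*z^4 - 44*h^2*z^3 - 4*h*z^5 - 4*h*z^4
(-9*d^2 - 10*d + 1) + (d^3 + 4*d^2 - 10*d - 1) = d^3 - 5*d^2 - 20*d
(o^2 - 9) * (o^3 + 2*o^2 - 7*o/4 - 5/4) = o^5 + 2*o^4 - 43*o^3/4 - 77*o^2/4 + 63*o/4 + 45/4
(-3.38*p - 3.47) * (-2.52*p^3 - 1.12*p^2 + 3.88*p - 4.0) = 8.5176*p^4 + 12.53*p^3 - 9.228*p^2 + 0.0564*p + 13.88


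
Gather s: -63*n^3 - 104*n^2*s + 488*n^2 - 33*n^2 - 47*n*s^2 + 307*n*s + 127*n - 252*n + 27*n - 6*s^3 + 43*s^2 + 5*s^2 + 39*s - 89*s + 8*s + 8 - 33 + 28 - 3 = -63*n^3 + 455*n^2 - 98*n - 6*s^3 + s^2*(48 - 47*n) + s*(-104*n^2 + 307*n - 42)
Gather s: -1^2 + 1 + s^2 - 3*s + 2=s^2 - 3*s + 2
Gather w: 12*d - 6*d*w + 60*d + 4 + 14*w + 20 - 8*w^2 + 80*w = 72*d - 8*w^2 + w*(94 - 6*d) + 24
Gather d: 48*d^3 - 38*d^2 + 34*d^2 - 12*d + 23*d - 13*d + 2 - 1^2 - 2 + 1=48*d^3 - 4*d^2 - 2*d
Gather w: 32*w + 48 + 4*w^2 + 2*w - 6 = 4*w^2 + 34*w + 42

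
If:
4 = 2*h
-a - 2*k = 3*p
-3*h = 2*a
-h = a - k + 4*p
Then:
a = -3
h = 2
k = 9/11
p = 5/11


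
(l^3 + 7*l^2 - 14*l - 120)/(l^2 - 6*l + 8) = (l^2 + 11*l + 30)/(l - 2)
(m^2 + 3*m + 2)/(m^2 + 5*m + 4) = (m + 2)/(m + 4)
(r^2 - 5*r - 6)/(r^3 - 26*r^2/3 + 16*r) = 3*(r + 1)/(r*(3*r - 8))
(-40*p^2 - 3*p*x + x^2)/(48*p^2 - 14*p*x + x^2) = (5*p + x)/(-6*p + x)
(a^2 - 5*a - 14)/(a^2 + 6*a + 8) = (a - 7)/(a + 4)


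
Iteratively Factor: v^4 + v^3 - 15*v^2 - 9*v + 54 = (v - 3)*(v^3 + 4*v^2 - 3*v - 18) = (v - 3)*(v + 3)*(v^2 + v - 6) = (v - 3)*(v - 2)*(v + 3)*(v + 3)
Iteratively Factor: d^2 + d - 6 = (d - 2)*(d + 3)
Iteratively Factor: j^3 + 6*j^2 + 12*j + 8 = (j + 2)*(j^2 + 4*j + 4) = (j + 2)^2*(j + 2)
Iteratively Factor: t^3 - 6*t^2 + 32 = (t + 2)*(t^2 - 8*t + 16) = (t - 4)*(t + 2)*(t - 4)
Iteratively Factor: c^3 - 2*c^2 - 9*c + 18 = (c - 2)*(c^2 - 9) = (c - 3)*(c - 2)*(c + 3)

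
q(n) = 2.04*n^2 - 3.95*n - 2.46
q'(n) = 4.08*n - 3.95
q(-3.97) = 45.37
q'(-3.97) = -20.15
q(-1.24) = 5.57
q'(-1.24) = -9.01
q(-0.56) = 0.39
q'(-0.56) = -6.23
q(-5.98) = 94.11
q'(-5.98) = -28.35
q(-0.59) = 0.58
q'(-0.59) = -6.36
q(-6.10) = 97.54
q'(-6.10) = -28.84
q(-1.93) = 12.76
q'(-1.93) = -11.82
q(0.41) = -3.74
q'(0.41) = -2.28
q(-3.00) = 27.75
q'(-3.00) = -16.19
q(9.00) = 127.23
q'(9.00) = 32.77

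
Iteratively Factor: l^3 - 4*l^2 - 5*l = (l)*(l^2 - 4*l - 5) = l*(l + 1)*(l - 5)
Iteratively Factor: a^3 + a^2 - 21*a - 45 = (a + 3)*(a^2 - 2*a - 15) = (a + 3)^2*(a - 5)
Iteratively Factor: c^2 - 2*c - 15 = (c - 5)*(c + 3)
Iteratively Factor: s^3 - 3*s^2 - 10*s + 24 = (s + 3)*(s^2 - 6*s + 8) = (s - 2)*(s + 3)*(s - 4)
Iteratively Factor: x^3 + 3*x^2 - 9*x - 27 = (x - 3)*(x^2 + 6*x + 9) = (x - 3)*(x + 3)*(x + 3)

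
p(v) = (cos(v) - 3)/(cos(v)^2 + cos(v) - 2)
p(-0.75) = 3.09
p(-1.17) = 1.79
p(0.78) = 2.92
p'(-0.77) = 5.68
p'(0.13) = -1213.75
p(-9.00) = 1.88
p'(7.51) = -1.14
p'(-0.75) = 6.16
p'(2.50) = 0.57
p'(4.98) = 0.87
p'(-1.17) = 1.38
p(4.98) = 1.64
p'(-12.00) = -14.56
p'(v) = (2*sin(v)*cos(v) + sin(v))*(cos(v) - 3)/(cos(v)^2 + cos(v) - 2)^2 - sin(v)/(cos(v)^2 + cos(v) - 2)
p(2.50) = 1.76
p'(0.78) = -5.45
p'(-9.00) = -0.50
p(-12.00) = 4.86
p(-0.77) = 2.98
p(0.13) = 79.56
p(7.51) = 1.72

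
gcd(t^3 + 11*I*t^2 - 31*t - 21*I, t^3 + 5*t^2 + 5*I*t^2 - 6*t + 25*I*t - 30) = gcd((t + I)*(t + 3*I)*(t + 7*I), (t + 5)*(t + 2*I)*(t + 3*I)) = t + 3*I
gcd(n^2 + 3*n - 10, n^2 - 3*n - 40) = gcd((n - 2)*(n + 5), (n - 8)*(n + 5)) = n + 5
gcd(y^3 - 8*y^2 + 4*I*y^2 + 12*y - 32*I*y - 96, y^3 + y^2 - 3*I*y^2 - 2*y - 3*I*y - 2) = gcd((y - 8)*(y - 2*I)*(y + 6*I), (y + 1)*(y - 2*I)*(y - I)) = y - 2*I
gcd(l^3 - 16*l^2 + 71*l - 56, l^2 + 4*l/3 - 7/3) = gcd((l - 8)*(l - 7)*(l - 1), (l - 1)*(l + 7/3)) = l - 1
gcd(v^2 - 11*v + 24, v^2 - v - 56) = v - 8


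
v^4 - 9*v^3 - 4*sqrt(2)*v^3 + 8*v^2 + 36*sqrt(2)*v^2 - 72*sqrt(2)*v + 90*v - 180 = (v - 6)*(v - 3)*(v - 5*sqrt(2))*(v + sqrt(2))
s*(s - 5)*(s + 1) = s^3 - 4*s^2 - 5*s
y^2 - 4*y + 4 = (y - 2)^2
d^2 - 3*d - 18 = (d - 6)*(d + 3)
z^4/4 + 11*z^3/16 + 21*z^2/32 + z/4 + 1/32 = (z/4 + 1/4)*(z + 1/4)*(z + 1/2)*(z + 1)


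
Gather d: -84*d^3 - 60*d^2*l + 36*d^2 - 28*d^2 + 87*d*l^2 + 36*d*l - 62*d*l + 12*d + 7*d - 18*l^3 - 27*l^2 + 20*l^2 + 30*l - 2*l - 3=-84*d^3 + d^2*(8 - 60*l) + d*(87*l^2 - 26*l + 19) - 18*l^3 - 7*l^2 + 28*l - 3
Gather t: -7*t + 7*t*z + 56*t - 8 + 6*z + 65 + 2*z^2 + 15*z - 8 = t*(7*z + 49) + 2*z^2 + 21*z + 49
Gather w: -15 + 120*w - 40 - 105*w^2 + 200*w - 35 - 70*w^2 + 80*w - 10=-175*w^2 + 400*w - 100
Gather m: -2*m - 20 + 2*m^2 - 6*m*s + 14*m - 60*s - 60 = 2*m^2 + m*(12 - 6*s) - 60*s - 80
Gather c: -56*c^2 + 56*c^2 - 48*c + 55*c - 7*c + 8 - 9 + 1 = 0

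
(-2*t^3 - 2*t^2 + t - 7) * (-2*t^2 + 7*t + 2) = 4*t^5 - 10*t^4 - 20*t^3 + 17*t^2 - 47*t - 14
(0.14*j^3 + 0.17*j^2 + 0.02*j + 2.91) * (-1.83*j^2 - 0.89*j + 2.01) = -0.2562*j^5 - 0.4357*j^4 + 0.0935*j^3 - 5.0014*j^2 - 2.5497*j + 5.8491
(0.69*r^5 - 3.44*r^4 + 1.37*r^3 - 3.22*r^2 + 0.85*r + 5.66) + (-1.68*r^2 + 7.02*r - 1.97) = 0.69*r^5 - 3.44*r^4 + 1.37*r^3 - 4.9*r^2 + 7.87*r + 3.69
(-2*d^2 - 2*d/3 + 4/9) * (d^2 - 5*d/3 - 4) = -2*d^4 + 8*d^3/3 + 86*d^2/9 + 52*d/27 - 16/9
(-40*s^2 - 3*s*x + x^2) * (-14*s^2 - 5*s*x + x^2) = 560*s^4 + 242*s^3*x - 39*s^2*x^2 - 8*s*x^3 + x^4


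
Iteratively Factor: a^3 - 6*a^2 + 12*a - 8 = (a - 2)*(a^2 - 4*a + 4) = (a - 2)^2*(a - 2)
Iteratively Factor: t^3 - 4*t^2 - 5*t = (t)*(t^2 - 4*t - 5) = t*(t - 5)*(t + 1)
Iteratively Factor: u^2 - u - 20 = (u - 5)*(u + 4)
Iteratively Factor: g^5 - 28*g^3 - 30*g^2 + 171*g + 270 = (g - 5)*(g^4 + 5*g^3 - 3*g^2 - 45*g - 54) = (g - 5)*(g + 2)*(g^3 + 3*g^2 - 9*g - 27) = (g - 5)*(g + 2)*(g + 3)*(g^2 - 9) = (g - 5)*(g - 3)*(g + 2)*(g + 3)*(g + 3)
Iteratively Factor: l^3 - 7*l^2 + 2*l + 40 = (l - 4)*(l^2 - 3*l - 10) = (l - 5)*(l - 4)*(l + 2)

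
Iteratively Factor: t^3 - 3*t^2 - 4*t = (t + 1)*(t^2 - 4*t) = t*(t + 1)*(t - 4)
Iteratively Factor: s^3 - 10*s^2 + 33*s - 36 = (s - 3)*(s^2 - 7*s + 12) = (s - 3)^2*(s - 4)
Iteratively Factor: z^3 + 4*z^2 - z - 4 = (z + 1)*(z^2 + 3*z - 4) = (z + 1)*(z + 4)*(z - 1)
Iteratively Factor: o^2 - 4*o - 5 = (o + 1)*(o - 5)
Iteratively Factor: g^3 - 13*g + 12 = (g + 4)*(g^2 - 4*g + 3) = (g - 1)*(g + 4)*(g - 3)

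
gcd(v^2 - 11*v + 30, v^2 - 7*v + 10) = v - 5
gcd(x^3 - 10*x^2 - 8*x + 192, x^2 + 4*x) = x + 4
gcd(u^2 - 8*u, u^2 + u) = u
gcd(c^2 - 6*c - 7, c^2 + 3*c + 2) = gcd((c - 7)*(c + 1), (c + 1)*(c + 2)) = c + 1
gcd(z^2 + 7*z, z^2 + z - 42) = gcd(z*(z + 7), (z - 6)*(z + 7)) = z + 7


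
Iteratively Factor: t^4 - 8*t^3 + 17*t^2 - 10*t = (t - 5)*(t^3 - 3*t^2 + 2*t) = t*(t - 5)*(t^2 - 3*t + 2) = t*(t - 5)*(t - 2)*(t - 1)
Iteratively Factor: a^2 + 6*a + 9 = (a + 3)*(a + 3)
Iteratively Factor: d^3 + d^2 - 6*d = (d - 2)*(d^2 + 3*d) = d*(d - 2)*(d + 3)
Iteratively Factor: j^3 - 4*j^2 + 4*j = (j - 2)*(j^2 - 2*j) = j*(j - 2)*(j - 2)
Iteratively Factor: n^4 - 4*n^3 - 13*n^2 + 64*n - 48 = (n - 3)*(n^3 - n^2 - 16*n + 16) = (n - 3)*(n - 1)*(n^2 - 16) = (n - 3)*(n - 1)*(n + 4)*(n - 4)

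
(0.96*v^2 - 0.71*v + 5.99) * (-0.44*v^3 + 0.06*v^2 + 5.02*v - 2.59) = -0.4224*v^5 + 0.37*v^4 + 2.141*v^3 - 5.6912*v^2 + 31.9087*v - 15.5141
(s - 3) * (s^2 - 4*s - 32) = s^3 - 7*s^2 - 20*s + 96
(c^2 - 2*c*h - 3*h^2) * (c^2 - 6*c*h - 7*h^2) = c^4 - 8*c^3*h + 2*c^2*h^2 + 32*c*h^3 + 21*h^4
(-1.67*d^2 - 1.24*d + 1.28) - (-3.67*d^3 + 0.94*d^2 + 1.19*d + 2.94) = 3.67*d^3 - 2.61*d^2 - 2.43*d - 1.66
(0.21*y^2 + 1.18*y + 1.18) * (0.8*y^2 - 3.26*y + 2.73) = 0.168*y^4 + 0.2594*y^3 - 2.3295*y^2 - 0.6254*y + 3.2214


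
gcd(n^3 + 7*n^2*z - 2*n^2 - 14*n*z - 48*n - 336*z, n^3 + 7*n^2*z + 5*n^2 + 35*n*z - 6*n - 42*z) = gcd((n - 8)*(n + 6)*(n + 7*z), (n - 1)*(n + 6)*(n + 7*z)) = n^2 + 7*n*z + 6*n + 42*z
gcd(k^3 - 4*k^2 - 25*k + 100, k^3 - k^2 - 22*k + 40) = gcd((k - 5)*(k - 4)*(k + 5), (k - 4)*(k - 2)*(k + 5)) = k^2 + k - 20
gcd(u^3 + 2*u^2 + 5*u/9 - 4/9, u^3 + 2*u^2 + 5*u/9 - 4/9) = u^3 + 2*u^2 + 5*u/9 - 4/9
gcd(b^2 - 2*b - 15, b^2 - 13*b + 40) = b - 5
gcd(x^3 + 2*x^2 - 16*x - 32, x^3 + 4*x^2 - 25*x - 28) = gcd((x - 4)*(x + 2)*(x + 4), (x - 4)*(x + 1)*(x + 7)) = x - 4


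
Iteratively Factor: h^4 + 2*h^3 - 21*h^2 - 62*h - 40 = (h + 1)*(h^3 + h^2 - 22*h - 40) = (h - 5)*(h + 1)*(h^2 + 6*h + 8) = (h - 5)*(h + 1)*(h + 2)*(h + 4)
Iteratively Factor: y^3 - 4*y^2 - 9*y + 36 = (y + 3)*(y^2 - 7*y + 12) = (y - 3)*(y + 3)*(y - 4)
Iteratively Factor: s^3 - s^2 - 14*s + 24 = (s - 2)*(s^2 + s - 12) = (s - 3)*(s - 2)*(s + 4)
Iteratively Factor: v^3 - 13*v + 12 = (v + 4)*(v^2 - 4*v + 3) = (v - 1)*(v + 4)*(v - 3)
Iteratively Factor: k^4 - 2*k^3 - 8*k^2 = (k)*(k^3 - 2*k^2 - 8*k) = k^2*(k^2 - 2*k - 8) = k^2*(k - 4)*(k + 2)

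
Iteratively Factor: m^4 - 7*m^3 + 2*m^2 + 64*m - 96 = (m - 2)*(m^3 - 5*m^2 - 8*m + 48) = (m - 4)*(m - 2)*(m^2 - m - 12) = (m - 4)^2*(m - 2)*(m + 3)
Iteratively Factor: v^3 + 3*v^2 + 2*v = (v)*(v^2 + 3*v + 2) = v*(v + 2)*(v + 1)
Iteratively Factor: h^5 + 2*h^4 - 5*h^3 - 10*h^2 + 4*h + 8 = (h + 1)*(h^4 + h^3 - 6*h^2 - 4*h + 8) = (h - 2)*(h + 1)*(h^3 + 3*h^2 - 4) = (h - 2)*(h + 1)*(h + 2)*(h^2 + h - 2) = (h - 2)*(h + 1)*(h + 2)^2*(h - 1)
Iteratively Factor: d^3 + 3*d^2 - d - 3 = (d + 3)*(d^2 - 1) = (d - 1)*(d + 3)*(d + 1)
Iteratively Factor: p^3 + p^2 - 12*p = (p + 4)*(p^2 - 3*p) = (p - 3)*(p + 4)*(p)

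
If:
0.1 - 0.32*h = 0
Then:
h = 0.31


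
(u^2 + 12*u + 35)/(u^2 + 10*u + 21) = (u + 5)/(u + 3)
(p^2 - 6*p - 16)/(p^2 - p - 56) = (p + 2)/(p + 7)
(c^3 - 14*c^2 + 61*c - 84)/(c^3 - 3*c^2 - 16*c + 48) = (c - 7)/(c + 4)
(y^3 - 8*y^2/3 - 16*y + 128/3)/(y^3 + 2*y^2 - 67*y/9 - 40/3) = 3*(y^2 - 16)/(3*y^2 + 14*y + 15)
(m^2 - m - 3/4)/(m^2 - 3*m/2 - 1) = (m - 3/2)/(m - 2)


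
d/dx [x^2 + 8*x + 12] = 2*x + 8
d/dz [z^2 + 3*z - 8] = 2*z + 3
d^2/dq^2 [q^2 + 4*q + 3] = 2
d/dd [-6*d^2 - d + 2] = -12*d - 1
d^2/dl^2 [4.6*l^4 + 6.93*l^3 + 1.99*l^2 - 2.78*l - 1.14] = 55.2*l^2 + 41.58*l + 3.98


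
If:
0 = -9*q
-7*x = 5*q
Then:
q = 0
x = 0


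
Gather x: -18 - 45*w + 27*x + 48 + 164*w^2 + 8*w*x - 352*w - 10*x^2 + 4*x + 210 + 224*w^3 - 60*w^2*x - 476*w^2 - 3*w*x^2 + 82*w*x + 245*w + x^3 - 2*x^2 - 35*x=224*w^3 - 312*w^2 - 152*w + x^3 + x^2*(-3*w - 12) + x*(-60*w^2 + 90*w - 4) + 240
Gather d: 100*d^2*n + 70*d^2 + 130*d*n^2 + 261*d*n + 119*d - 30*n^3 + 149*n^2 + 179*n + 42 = d^2*(100*n + 70) + d*(130*n^2 + 261*n + 119) - 30*n^3 + 149*n^2 + 179*n + 42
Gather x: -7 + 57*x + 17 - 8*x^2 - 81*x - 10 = -8*x^2 - 24*x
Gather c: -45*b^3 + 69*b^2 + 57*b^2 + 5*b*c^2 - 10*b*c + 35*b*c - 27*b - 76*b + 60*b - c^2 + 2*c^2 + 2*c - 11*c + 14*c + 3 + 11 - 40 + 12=-45*b^3 + 126*b^2 - 43*b + c^2*(5*b + 1) + c*(25*b + 5) - 14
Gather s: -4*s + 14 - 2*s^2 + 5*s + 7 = -2*s^2 + s + 21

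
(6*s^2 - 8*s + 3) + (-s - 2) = 6*s^2 - 9*s + 1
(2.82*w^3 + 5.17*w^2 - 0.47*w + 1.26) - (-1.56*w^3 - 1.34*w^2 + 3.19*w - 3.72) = 4.38*w^3 + 6.51*w^2 - 3.66*w + 4.98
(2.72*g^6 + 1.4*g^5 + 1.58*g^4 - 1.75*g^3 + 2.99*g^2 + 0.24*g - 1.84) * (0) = 0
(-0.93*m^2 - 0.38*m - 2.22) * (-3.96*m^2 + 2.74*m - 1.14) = 3.6828*m^4 - 1.0434*m^3 + 8.8102*m^2 - 5.6496*m + 2.5308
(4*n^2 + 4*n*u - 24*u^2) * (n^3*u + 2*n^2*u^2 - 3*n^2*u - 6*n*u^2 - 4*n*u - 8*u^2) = 4*n^5*u + 12*n^4*u^2 - 12*n^4*u - 16*n^3*u^3 - 36*n^3*u^2 - 16*n^3*u - 48*n^2*u^4 + 48*n^2*u^3 - 48*n^2*u^2 + 144*n*u^4 + 64*n*u^3 + 192*u^4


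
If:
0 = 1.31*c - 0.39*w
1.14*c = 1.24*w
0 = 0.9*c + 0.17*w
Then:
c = 0.00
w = 0.00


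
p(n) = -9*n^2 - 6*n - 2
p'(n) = -18*n - 6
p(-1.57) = -14.76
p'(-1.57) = 22.26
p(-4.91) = -189.51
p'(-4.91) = 82.38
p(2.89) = -94.51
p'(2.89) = -58.02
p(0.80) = -12.56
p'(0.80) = -20.40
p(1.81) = -42.34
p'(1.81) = -38.58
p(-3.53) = -92.97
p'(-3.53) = 57.54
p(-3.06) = -67.91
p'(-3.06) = 49.08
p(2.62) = -79.50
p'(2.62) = -53.16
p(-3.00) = -65.00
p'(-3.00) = 48.00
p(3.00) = -101.00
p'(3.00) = -60.00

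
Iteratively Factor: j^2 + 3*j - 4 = (j + 4)*(j - 1)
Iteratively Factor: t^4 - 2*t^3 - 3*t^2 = (t - 3)*(t^3 + t^2) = (t - 3)*(t + 1)*(t^2) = t*(t - 3)*(t + 1)*(t)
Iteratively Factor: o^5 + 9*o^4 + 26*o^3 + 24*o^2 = (o + 3)*(o^4 + 6*o^3 + 8*o^2) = (o + 3)*(o + 4)*(o^3 + 2*o^2) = o*(o + 3)*(o + 4)*(o^2 + 2*o) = o^2*(o + 3)*(o + 4)*(o + 2)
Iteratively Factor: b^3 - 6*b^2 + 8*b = (b - 2)*(b^2 - 4*b) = (b - 4)*(b - 2)*(b)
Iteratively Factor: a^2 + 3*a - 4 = (a + 4)*(a - 1)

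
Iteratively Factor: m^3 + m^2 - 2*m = (m)*(m^2 + m - 2) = m*(m - 1)*(m + 2)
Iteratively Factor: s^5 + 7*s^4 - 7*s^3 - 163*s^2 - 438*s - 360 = (s + 3)*(s^4 + 4*s^3 - 19*s^2 - 106*s - 120) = (s + 2)*(s + 3)*(s^3 + 2*s^2 - 23*s - 60) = (s - 5)*(s + 2)*(s + 3)*(s^2 + 7*s + 12) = (s - 5)*(s + 2)*(s + 3)*(s + 4)*(s + 3)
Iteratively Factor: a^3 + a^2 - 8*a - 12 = (a + 2)*(a^2 - a - 6) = (a - 3)*(a + 2)*(a + 2)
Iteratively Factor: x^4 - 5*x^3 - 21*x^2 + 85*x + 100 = (x + 1)*(x^3 - 6*x^2 - 15*x + 100) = (x + 1)*(x + 4)*(x^2 - 10*x + 25) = (x - 5)*(x + 1)*(x + 4)*(x - 5)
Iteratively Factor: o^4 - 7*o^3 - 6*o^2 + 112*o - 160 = (o - 2)*(o^3 - 5*o^2 - 16*o + 80) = (o - 2)*(o + 4)*(o^2 - 9*o + 20) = (o - 5)*(o - 2)*(o + 4)*(o - 4)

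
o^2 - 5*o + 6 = (o - 3)*(o - 2)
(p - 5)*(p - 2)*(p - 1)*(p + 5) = p^4 - 3*p^3 - 23*p^2 + 75*p - 50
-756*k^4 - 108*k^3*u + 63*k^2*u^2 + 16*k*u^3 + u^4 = (-3*k + u)*(6*k + u)^2*(7*k + u)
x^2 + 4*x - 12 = (x - 2)*(x + 6)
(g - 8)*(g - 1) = g^2 - 9*g + 8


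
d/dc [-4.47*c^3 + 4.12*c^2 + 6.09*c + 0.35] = -13.41*c^2 + 8.24*c + 6.09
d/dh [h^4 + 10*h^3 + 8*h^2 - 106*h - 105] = 4*h^3 + 30*h^2 + 16*h - 106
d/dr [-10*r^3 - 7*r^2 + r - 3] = -30*r^2 - 14*r + 1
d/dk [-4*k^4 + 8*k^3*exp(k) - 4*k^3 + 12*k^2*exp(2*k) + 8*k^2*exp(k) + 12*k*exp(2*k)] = 8*k^3*exp(k) - 16*k^3 + 24*k^2*exp(2*k) + 32*k^2*exp(k) - 12*k^2 + 48*k*exp(2*k) + 16*k*exp(k) + 12*exp(2*k)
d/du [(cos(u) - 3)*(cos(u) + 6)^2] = -3*(cos(u) + 6)*sin(u)*cos(u)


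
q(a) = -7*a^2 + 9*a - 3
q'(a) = 9 - 14*a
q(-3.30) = -108.93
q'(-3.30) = 55.20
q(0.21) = -1.42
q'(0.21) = 6.06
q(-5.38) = -254.03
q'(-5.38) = 84.32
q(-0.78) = -14.28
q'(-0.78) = 19.92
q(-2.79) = -82.60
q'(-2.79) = 48.06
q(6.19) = -215.50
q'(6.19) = -77.66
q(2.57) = -26.10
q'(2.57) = -26.98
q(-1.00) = -19.00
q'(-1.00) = 23.00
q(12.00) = -903.00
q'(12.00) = -159.00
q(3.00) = -39.00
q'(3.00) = -33.00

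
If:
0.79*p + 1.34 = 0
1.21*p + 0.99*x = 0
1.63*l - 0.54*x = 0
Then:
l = 0.69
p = -1.70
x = 2.07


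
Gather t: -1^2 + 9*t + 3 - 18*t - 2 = -9*t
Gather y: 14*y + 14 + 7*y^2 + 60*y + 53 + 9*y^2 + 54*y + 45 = 16*y^2 + 128*y + 112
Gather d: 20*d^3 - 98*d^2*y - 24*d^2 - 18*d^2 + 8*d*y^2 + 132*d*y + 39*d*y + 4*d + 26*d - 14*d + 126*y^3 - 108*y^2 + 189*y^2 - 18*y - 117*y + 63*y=20*d^3 + d^2*(-98*y - 42) + d*(8*y^2 + 171*y + 16) + 126*y^3 + 81*y^2 - 72*y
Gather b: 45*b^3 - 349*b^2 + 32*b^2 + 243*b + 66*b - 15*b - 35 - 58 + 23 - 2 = 45*b^3 - 317*b^2 + 294*b - 72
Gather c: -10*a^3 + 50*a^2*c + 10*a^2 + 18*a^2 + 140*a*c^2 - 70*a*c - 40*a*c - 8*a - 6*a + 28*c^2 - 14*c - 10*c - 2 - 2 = -10*a^3 + 28*a^2 - 14*a + c^2*(140*a + 28) + c*(50*a^2 - 110*a - 24) - 4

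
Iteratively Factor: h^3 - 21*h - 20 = (h + 1)*(h^2 - h - 20) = (h + 1)*(h + 4)*(h - 5)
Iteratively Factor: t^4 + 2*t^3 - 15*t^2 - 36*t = (t + 3)*(t^3 - t^2 - 12*t) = (t - 4)*(t + 3)*(t^2 + 3*t) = (t - 4)*(t + 3)^2*(t)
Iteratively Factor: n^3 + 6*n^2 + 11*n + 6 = (n + 1)*(n^2 + 5*n + 6) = (n + 1)*(n + 3)*(n + 2)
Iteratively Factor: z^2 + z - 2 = (z + 2)*(z - 1)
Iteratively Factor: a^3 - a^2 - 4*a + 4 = (a - 2)*(a^2 + a - 2) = (a - 2)*(a - 1)*(a + 2)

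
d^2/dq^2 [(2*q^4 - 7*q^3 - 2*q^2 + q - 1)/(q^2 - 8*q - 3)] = 2*(2*q^6 - 48*q^5 + 366*q^4 - 100*q^3 - 417*q^2 - 156*q - 109)/(q^6 - 24*q^5 + 183*q^4 - 368*q^3 - 549*q^2 - 216*q - 27)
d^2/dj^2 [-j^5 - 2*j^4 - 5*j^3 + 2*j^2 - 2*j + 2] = -20*j^3 - 24*j^2 - 30*j + 4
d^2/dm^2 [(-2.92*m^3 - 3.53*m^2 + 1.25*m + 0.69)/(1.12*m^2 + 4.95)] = (3.5527136788005e-15*m^4 + 35.51296*m^3 + 122.615136*m^2 - 470.8638*m - 180.63837)/(1.404928*m^6 + 18.62784*m^4 + 82.3284*m^2 + 121.287375)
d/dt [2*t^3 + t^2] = 2*t*(3*t + 1)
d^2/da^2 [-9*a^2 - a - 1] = -18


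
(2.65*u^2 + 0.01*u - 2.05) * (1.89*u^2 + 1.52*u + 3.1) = 5.0085*u^4 + 4.0469*u^3 + 4.3557*u^2 - 3.085*u - 6.355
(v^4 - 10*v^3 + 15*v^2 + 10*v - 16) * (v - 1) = v^5 - 11*v^4 + 25*v^3 - 5*v^2 - 26*v + 16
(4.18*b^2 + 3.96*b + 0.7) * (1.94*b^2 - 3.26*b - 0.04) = 8.1092*b^4 - 5.9444*b^3 - 11.7188*b^2 - 2.4404*b - 0.028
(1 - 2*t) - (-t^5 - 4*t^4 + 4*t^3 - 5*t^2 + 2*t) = t^5 + 4*t^4 - 4*t^3 + 5*t^2 - 4*t + 1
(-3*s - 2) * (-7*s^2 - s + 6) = 21*s^3 + 17*s^2 - 16*s - 12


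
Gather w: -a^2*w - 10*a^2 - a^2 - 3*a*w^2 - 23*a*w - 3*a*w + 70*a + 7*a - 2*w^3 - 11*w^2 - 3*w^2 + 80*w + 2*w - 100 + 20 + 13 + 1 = -11*a^2 + 77*a - 2*w^3 + w^2*(-3*a - 14) + w*(-a^2 - 26*a + 82) - 66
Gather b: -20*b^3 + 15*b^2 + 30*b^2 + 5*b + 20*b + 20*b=-20*b^3 + 45*b^2 + 45*b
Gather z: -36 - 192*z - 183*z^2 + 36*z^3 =36*z^3 - 183*z^2 - 192*z - 36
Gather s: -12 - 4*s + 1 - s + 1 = -5*s - 10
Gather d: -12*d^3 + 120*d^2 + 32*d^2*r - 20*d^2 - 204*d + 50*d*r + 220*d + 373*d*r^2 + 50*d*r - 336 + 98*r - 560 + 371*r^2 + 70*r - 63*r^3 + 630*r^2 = -12*d^3 + d^2*(32*r + 100) + d*(373*r^2 + 100*r + 16) - 63*r^3 + 1001*r^2 + 168*r - 896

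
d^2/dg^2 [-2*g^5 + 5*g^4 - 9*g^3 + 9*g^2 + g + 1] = -40*g^3 + 60*g^2 - 54*g + 18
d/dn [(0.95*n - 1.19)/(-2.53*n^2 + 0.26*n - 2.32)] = (2.4035*n^2 - 6.0214*n - 1.8946)/(6.4009*n^4 - 1.3156*n^3 + 11.8068*n^2 - 1.2064*n + 5.3824)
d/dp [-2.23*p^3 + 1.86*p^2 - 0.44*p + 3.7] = -6.69*p^2 + 3.72*p - 0.44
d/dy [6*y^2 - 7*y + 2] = 12*y - 7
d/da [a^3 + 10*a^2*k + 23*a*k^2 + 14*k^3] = 3*a^2 + 20*a*k + 23*k^2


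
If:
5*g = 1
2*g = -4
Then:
No Solution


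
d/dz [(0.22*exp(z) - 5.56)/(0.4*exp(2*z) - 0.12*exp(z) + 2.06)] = (-0.088*exp(2*z) + 4.448*exp(z) - 0.214)*exp(z)/(0.16*exp(4*z) - 0.096*exp(3*z) + 1.6624*exp(2*z) - 0.4944*exp(z) + 4.2436)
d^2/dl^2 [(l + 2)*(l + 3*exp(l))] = 3*l*exp(l) + 12*exp(l) + 2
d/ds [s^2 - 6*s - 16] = 2*s - 6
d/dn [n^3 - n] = 3*n^2 - 1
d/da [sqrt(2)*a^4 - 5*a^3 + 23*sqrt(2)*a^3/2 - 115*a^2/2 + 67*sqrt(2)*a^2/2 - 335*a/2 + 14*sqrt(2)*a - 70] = 4*sqrt(2)*a^3 - 15*a^2 + 69*sqrt(2)*a^2/2 - 115*a + 67*sqrt(2)*a - 335/2 + 14*sqrt(2)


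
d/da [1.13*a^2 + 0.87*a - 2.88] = 2.26*a + 0.87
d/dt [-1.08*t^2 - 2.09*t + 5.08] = -2.16*t - 2.09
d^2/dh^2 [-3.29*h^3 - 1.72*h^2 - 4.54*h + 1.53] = -19.74*h - 3.44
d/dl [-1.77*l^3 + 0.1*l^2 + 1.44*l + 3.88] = -5.31*l^2 + 0.2*l + 1.44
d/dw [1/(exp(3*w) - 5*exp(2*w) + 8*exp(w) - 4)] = (-3*exp(2*w) + 10*exp(w) - 8)*exp(w)/(exp(3*w) - 5*exp(2*w) + 8*exp(w) - 4)^2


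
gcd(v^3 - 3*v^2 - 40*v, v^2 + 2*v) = v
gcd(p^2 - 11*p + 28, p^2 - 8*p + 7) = p - 7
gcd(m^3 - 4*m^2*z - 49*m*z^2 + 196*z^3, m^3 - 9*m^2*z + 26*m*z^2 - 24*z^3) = -m + 4*z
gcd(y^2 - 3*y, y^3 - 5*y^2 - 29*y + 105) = y - 3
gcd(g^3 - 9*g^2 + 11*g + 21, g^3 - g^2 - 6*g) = g - 3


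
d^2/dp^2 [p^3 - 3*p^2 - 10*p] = 6*p - 6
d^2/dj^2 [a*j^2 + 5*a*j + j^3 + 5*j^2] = 2*a + 6*j + 10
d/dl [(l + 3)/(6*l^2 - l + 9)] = (6*l^2 - l - (l + 3)*(12*l - 1) + 9)/(6*l^2 - l + 9)^2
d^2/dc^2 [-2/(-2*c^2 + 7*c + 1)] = 4*(4*c^2 - 14*c - (4*c - 7)^2 - 2)/(-2*c^2 + 7*c + 1)^3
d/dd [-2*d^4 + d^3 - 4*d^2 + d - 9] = -8*d^3 + 3*d^2 - 8*d + 1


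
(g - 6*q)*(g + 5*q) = g^2 - g*q - 30*q^2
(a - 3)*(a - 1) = a^2 - 4*a + 3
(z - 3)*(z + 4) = z^2 + z - 12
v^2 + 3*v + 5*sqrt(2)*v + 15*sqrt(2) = (v + 3)*(v + 5*sqrt(2))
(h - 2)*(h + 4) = h^2 + 2*h - 8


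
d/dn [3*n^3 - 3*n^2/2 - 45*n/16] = 9*n^2 - 3*n - 45/16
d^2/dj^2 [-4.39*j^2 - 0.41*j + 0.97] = -8.78000000000000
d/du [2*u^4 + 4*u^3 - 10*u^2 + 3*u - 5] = 8*u^3 + 12*u^2 - 20*u + 3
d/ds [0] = 0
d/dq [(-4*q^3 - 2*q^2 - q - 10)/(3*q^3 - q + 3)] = (6*q^4 + 14*q^3 + 56*q^2 - 12*q - 13)/(9*q^6 - 6*q^4 + 18*q^3 + q^2 - 6*q + 9)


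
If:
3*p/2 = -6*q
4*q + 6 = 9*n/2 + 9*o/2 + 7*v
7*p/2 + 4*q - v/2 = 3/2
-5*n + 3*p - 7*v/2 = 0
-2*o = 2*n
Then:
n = -3/40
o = 3/40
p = 3/4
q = -3/16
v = 3/4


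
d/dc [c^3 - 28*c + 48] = 3*c^2 - 28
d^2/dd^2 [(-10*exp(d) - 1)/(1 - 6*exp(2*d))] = (360*exp(4*d) + 144*exp(3*d) + 360*exp(2*d) + 24*exp(d) + 10)*exp(d)/(216*exp(6*d) - 108*exp(4*d) + 18*exp(2*d) - 1)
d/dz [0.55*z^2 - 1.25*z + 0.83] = 1.1*z - 1.25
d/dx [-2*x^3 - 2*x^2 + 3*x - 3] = -6*x^2 - 4*x + 3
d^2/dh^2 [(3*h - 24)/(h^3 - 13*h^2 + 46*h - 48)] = 6*(3*h^2 - 15*h + 19)/(h^6 - 15*h^5 + 93*h^4 - 305*h^3 + 558*h^2 - 540*h + 216)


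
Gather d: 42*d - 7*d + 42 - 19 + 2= 35*d + 25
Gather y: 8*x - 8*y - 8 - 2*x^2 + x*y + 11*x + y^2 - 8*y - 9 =-2*x^2 + 19*x + y^2 + y*(x - 16) - 17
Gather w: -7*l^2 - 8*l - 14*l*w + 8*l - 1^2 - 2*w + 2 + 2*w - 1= -7*l^2 - 14*l*w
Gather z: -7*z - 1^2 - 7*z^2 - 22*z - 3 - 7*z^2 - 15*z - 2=-14*z^2 - 44*z - 6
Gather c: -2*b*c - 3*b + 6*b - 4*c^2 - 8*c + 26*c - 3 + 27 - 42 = 3*b - 4*c^2 + c*(18 - 2*b) - 18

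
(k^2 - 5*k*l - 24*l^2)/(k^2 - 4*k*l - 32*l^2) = (k + 3*l)/(k + 4*l)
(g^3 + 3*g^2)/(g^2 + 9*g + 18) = g^2/(g + 6)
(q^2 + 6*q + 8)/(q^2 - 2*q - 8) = (q + 4)/(q - 4)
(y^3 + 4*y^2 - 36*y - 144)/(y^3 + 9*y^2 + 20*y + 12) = (y^2 - 2*y - 24)/(y^2 + 3*y + 2)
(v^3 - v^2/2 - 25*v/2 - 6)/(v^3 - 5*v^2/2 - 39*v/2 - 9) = (v - 4)/(v - 6)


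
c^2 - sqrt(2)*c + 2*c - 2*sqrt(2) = (c + 2)*(c - sqrt(2))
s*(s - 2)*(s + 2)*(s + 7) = s^4 + 7*s^3 - 4*s^2 - 28*s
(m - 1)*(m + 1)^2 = m^3 + m^2 - m - 1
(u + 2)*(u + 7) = u^2 + 9*u + 14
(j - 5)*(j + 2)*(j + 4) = j^3 + j^2 - 22*j - 40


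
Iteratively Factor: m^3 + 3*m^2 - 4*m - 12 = (m - 2)*(m^2 + 5*m + 6) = (m - 2)*(m + 3)*(m + 2)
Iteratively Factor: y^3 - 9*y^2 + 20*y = (y - 5)*(y^2 - 4*y) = (y - 5)*(y - 4)*(y)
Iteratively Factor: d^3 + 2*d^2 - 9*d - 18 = (d + 3)*(d^2 - d - 6) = (d - 3)*(d + 3)*(d + 2)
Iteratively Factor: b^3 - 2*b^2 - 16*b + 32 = (b - 4)*(b^2 + 2*b - 8) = (b - 4)*(b - 2)*(b + 4)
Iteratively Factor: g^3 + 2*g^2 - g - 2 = (g + 1)*(g^2 + g - 2) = (g + 1)*(g + 2)*(g - 1)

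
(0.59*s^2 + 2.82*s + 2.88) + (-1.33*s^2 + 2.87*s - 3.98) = -0.74*s^2 + 5.69*s - 1.1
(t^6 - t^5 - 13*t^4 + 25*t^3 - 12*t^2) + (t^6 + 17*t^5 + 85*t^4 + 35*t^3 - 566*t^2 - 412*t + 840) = 2*t^6 + 16*t^5 + 72*t^4 + 60*t^3 - 578*t^2 - 412*t + 840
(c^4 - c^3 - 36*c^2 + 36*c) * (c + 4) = c^5 + 3*c^4 - 40*c^3 - 108*c^2 + 144*c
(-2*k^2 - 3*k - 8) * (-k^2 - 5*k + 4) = 2*k^4 + 13*k^3 + 15*k^2 + 28*k - 32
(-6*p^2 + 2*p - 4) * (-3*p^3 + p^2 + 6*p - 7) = 18*p^5 - 12*p^4 - 22*p^3 + 50*p^2 - 38*p + 28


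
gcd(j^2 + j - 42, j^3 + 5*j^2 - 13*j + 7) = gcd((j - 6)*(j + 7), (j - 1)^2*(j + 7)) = j + 7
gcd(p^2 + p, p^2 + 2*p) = p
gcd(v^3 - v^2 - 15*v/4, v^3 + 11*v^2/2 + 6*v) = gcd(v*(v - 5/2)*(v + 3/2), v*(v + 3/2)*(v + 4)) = v^2 + 3*v/2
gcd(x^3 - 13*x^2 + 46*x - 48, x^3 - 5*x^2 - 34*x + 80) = x^2 - 10*x + 16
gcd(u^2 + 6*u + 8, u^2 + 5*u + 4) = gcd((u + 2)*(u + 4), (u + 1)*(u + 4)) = u + 4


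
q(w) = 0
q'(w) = 0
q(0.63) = 0.00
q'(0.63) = 0.00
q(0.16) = 0.00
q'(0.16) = 0.00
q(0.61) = 0.00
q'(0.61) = 0.00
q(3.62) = 0.00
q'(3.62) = 0.00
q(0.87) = 0.00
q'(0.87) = 0.00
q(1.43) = 0.00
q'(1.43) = 0.00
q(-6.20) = 0.00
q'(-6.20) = 0.00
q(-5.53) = 0.00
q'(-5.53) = 0.00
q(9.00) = 0.00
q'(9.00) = 0.00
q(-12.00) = 0.00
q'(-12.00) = 0.00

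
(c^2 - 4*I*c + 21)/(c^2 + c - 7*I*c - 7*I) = (c + 3*I)/(c + 1)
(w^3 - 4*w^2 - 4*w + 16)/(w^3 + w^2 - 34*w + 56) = (w + 2)/(w + 7)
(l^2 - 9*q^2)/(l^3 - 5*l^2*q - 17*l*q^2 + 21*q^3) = (l - 3*q)/(l^2 - 8*l*q + 7*q^2)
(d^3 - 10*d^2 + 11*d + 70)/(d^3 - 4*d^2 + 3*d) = (d^3 - 10*d^2 + 11*d + 70)/(d*(d^2 - 4*d + 3))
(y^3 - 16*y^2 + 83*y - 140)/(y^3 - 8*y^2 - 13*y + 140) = (y - 4)/(y + 4)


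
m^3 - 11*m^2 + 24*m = m*(m - 8)*(m - 3)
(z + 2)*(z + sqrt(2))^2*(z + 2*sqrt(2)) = z^4 + 2*z^3 + 4*sqrt(2)*z^3 + 10*z^2 + 8*sqrt(2)*z^2 + 4*sqrt(2)*z + 20*z + 8*sqrt(2)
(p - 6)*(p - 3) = p^2 - 9*p + 18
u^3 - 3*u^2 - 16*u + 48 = (u - 4)*(u - 3)*(u + 4)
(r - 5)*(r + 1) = r^2 - 4*r - 5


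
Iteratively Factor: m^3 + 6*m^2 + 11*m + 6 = (m + 3)*(m^2 + 3*m + 2) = (m + 2)*(m + 3)*(m + 1)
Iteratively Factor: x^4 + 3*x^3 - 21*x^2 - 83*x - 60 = (x + 4)*(x^3 - x^2 - 17*x - 15) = (x + 1)*(x + 4)*(x^2 - 2*x - 15) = (x - 5)*(x + 1)*(x + 4)*(x + 3)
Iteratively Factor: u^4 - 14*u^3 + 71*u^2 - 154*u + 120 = (u - 3)*(u^3 - 11*u^2 + 38*u - 40) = (u - 3)*(u - 2)*(u^2 - 9*u + 20) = (u - 4)*(u - 3)*(u - 2)*(u - 5)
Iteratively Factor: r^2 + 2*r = (r)*(r + 2)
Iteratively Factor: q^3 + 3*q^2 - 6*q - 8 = (q - 2)*(q^2 + 5*q + 4) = (q - 2)*(q + 1)*(q + 4)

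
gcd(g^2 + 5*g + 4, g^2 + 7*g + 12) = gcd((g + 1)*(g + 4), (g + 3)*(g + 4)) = g + 4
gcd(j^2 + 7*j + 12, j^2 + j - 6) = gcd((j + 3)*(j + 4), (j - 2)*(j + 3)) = j + 3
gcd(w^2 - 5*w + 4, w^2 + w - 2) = w - 1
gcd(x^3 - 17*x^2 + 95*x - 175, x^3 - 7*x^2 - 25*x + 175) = x^2 - 12*x + 35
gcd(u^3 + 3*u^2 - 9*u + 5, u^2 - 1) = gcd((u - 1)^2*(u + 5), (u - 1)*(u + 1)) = u - 1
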